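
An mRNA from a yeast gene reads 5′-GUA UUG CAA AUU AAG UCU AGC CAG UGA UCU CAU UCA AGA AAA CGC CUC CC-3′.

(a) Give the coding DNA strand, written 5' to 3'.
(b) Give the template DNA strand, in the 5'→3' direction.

(a) 5'-GTATTGCAAATTAAGTCTAGCCAGTGATCTCATTCAAGAAAACGCCTCCC-3'
(b) 5'-GGGAGGCGTTTTCTTGAATGAGATCACTGGCTAGACTTAATTTGCAATAC-3'

(a) The coding strand matches the mRNA with U→T.
(b) The template strand is the reverse complement of the coding strand.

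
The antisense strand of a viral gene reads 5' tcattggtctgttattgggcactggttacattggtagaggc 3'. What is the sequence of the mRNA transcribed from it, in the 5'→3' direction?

The mRNA has the sequence of the coding strand (reverse complement of the template) with T→U. Reverse complement of TCATTGGTCTGTTATTGGGCACTGGTTACATTGGTAGAGGC is GCCTCTACCAATGTAACCAGTGCCCAATAACAGACCAATGA; then T→U.

5'-GCCUCUACCAAUGUAACCAGUGCCCAAUAACAGACCAAUGA-3'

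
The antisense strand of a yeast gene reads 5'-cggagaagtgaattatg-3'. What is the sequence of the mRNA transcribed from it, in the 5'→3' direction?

5'-CAUAAUUCACUUCUCCG-3'

The mRNA has the sequence of the coding strand (reverse complement of the template) with T→U. Reverse complement of CGGAGAAGTGAATTATG is CATAATTCACTTCTCCG; then T→U.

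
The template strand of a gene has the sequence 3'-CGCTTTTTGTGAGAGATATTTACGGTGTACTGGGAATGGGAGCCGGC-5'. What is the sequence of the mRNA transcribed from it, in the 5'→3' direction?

5′-GCGAAAAACACUCUCUAUAAAUGCCACAUGACCCUUACCCUCGGCCG-3′

Reading the template 3'→5' as shown, RNA polymerase pairs each base (A→U, T→A, G↔C) to build mRNA 5'→3' directly.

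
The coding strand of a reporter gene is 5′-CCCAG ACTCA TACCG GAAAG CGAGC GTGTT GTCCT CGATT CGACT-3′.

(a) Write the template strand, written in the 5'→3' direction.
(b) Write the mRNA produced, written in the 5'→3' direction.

(a) 5'-AGTCGAATCGAGGACAACACGCTCGCTTTCCGGTATGAGTCTGGG-3'
(b) 5'-CCCAGACUCAUACCGGAAAGCGAGCGUGUUGUCCUCGAUUCGACU-3'

(a) The template strand is the reverse complement of the coding strand: complement GGGTCTGAGTATGGCCTTTCGCTCGCACAACAGGAGCTAAGCTGA, then reverse.
(b) mRNA matches the coding strand with T→U.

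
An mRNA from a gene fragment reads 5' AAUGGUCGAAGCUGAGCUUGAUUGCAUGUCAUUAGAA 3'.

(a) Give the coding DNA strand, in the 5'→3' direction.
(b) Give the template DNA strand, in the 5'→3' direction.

(a) The coding strand matches the mRNA with U→T.
(b) The template strand is the reverse complement of the coding strand.

(a) 5'-AATGGTCGAAGCTGAGCTTGATTGCATGTCATTAGAA-3'
(b) 5'-TTCTAATGACATGCAATCAAGCTCAGCTTCGACCATT-3'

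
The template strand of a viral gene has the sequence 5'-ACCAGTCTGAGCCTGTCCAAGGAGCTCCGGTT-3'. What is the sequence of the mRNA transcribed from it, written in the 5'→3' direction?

5'-AACCGGAGCUCCUUGGACAGGCUCAGACUGGU-3'

The mRNA has the sequence of the coding strand (reverse complement of the template) with T→U. Reverse complement of ACCAGTCTGAGCCTGTCCAAGGAGCTCCGGTT is AACCGGAGCTCCTTGGACAGGCTCAGACTGGT; then T→U.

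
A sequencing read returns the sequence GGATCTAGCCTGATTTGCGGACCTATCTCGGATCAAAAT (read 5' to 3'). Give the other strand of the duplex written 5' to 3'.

5'-ATTTTGATCCGAGATAGGTCCGCAAATCAGGCTAGATCC-3'

The complement of GGATCTAGCCTGATTTGCGGACCTATCTCGGATCAAAAT is CCTAGATCGGACTAAACGCCTGGATAGAGCCTAGTTTTA (A↔T, G↔C). DNA strands are antiparallel, so the complementary strand runs 3'→5'; reversing gives the 5'→3' form.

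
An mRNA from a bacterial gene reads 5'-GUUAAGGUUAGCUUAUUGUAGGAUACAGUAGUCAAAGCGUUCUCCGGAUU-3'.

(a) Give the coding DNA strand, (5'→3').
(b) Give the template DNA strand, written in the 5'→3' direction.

(a) The coding strand matches the mRNA with U→T.
(b) The template strand is the reverse complement of the coding strand.

(a) 5'-GTTAAGGTTAGCTTATTGTAGGATACAGTAGTCAAAGCGTTCTCCGGATT-3'
(b) 5'-AATCCGGAGAACGCTTTGACTACTGTATCCTACAATAAGCTAACCTTAAC-3'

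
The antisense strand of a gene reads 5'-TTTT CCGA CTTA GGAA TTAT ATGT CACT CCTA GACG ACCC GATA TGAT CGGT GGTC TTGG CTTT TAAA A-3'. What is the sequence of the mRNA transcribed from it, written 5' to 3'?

5′-UUUUAAAAGCCAAGACCACCGAUCAUAUCGGGUCGUCUAGGAGUGACAUAUAAUUCCUAAGUCGGAAAA-3′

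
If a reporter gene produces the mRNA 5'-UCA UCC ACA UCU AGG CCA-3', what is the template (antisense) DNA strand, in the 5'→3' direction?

Replace U with T to get the coding DNA strand: TCATCCACATCTAGGCCA. The template strand is its reverse complement (complement AGTAGGTGTAGATCCGGT, then reverse).

5'-TGGCCTAGATGTGGATGA-3'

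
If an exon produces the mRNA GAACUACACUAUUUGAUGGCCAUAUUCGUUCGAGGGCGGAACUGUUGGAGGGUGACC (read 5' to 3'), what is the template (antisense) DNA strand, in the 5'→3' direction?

Replace U with T to get the coding DNA strand: GAACTACACTATTTGATGGCCATATTCGTTCGAGGGCGGAACTGTTGGAGGGTGACC. The template strand is its reverse complement (complement CTTGATGTGATAAACTACCGGTATAAGCAAGCTCCCGCCTTGACAACCTCCCACTGG, then reverse).

5'-GGTCACCCTCCAACAGTTCCGCCCTCGAACGAATATGGCCATCAAATAGTGTAGTTC-3'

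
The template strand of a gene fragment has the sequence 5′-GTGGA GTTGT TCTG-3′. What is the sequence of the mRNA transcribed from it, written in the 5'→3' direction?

RNA polymerase reads the template 3'→5' and synthesizes mRNA 5'→3' by base-pairing (A→U, T→A, G↔C). The complement of the template is CACCTCAACAAGAC; antiparallel, so 5'→3' the coding strand is CAGAACAACTCCAC. Replace T with U for the mRNA.

5'-CAGAACAACUCCAC-3'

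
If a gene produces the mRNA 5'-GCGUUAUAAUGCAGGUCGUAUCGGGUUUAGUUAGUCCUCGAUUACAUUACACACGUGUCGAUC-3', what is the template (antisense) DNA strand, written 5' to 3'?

Replace U with T to get the coding DNA strand: GCGTTATAATGCAGGTCGTATCGGGTTTAGTTAGTCCTCGATTACATTACACACGTGTCGATC. The template strand is its reverse complement (complement CGCAATATTACGTCCAGCATAGCCCAAATCAATCAGGAGCTAATGTAATGTGTGCACAGCTAG, then reverse).

5'-GATCGACACGTGTGTAATGTAATCGAGGACTAACTAAACCCGATACGACCTGCATTATAACGC-3'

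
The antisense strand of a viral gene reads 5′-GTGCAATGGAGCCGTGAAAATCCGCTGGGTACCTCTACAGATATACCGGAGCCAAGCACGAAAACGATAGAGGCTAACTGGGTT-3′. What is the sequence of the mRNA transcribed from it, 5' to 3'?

The mRNA has the sequence of the coding strand (reverse complement of the template) with T→U. Reverse complement of GTGCAATGGAGCCGTGAAAATCCGCTGGGTACCTCTACAGATATACCGGAGCCAAGCACGAAAACGATAGAGGCTAACTGGGTT is AACCCAGTTAGCCTCTATCGTTTTCGTGCTTGGCTCCGGTATATCTGTAGAGGTACCCAGCGGATTTTCACGGCTCCATTGCAC; then T→U.

5′-AACCCAGUUAGCCUCUAUCGUUUUCGUGCUUGGCUCCGGUAUAUCUGUAGAGGUACCCAGCGGAUUUUCACGGCUCCAUUGCAC-3′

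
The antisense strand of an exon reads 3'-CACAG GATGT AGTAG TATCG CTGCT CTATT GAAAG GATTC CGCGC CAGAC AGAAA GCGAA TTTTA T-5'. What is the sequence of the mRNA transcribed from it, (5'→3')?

5'-GUGUCCUACAUCAUCAUAGCGACGAGAUAACUUUCCUAAGGCGCGGUCUGUCUUUCGCUUAAAAUA-3'

Reading the template 3'→5' as shown, RNA polymerase pairs each base (A→U, T→A, G↔C) to build mRNA 5'→3' directly.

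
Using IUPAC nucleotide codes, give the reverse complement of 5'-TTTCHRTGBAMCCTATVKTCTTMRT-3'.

Standard pairs A↔T, G↔C; ambiguity codes pair R↔Y, M↔K, B↔V, H↔D. Complement (AAAGDYACVTKGGATABMAGAAKYA), then reverse for 5'→3'.

5'-AYKAAGAMBATAGGKTVCAYDGAAA-3'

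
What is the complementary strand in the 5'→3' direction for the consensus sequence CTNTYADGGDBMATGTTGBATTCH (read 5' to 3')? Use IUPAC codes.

Standard pairs A↔T, G↔C; ambiguity codes pair Y↔R, M↔K, B↔V, D↔H, N↔N. Complement (GANARTHCCHVKTACAACVTAAGD), then reverse for 5'→3'.

5'-DGAATVCAACATKVHCCHTRANAG-3'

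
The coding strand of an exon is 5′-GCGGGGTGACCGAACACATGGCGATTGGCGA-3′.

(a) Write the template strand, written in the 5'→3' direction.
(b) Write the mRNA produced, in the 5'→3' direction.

(a) 5'-TCGCCAATCGCCATGTGTTCGGTCACCCCGC-3'
(b) 5'-GCGGGGUGACCGAACACAUGGCGAUUGGCGA-3'

(a) The template strand is the reverse complement of the coding strand: complement CGCCCCACTGGCTTGTGTACCGCTAACCGCT, then reverse.
(b) mRNA matches the coding strand with T→U.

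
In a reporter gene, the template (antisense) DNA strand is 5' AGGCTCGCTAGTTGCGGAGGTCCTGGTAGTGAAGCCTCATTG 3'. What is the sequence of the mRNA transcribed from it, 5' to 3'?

5'-CAAUGAGGCUUCACUACCAGGACCUCCGCAACUAGCGAGCCU-3'

The mRNA has the sequence of the coding strand (reverse complement of the template) with T→U. Reverse complement of AGGCTCGCTAGTTGCGGAGGTCCTGGTAGTGAAGCCTCATTG is CAATGAGGCTTCACTACCAGGACCTCCGCAACTAGCGAGCCT; then T→U.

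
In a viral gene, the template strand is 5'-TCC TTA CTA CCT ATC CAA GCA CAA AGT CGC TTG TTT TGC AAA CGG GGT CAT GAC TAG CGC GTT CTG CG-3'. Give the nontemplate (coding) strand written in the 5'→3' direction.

The coding strand is complementary and antiparallel to the template: take the complement (A↔T, G↔C) and reverse.

5'-CGCAGAACGCGCTAGTCATGACCCCGTTTGCAAAACAAGCGACTTTGTGCTTGGATAGGTAGTAAGGA-3'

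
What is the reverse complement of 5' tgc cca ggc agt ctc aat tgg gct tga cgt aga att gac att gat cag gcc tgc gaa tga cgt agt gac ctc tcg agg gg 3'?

Reading the sequence 3'→5' and pairing each base (A↔T, G↔C) gives the reverse complement directly.

5'-CCCCTCGAGAGGTCACTACGTCATTCGCAGGCCTGATCAATGTCAATTCTACGTCAAGCCCAATTGAGACTGCCTGGGCA-3'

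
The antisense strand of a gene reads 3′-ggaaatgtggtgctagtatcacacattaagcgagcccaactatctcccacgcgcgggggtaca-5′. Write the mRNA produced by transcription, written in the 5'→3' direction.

5'-CCUUUACACCACGAUCAUAGUGUGUAAUUCGCUCGGGUUGAUAGAGGGUGCGCGCCCCCAUGU-3'

Reading the template 3'→5' as shown, RNA polymerase pairs each base (A→U, T→A, G↔C) to build mRNA 5'→3' directly.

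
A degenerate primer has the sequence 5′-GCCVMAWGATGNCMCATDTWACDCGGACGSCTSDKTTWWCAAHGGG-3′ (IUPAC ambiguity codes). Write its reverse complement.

Standard pairs A↔T, G↔C; ambiguity codes pair M↔K, W↔W, S↔S, D↔H, V↔B, N↔N. Complement (CGGBKTWCTACNGKGTAHAWTGHGCCTGCSGASHMAAWWGTTDCCC), then reverse for 5'→3'.

5'-CCCDTTGWWAAMHSAGSCGTCCGHGTWAHATGKGNCATCWTKBGGC-3'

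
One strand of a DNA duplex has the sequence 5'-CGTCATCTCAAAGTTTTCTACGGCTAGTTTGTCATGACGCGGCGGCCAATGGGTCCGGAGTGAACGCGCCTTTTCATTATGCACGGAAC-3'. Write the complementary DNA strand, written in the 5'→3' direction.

5'-GTTCCGTGCATAATGAAAAGGCGCGTTCACTCCGGACCCATTGGCCGCCGCGTCATGACAAACTAGCCGTAGAAAACTTTGAGATGACG-3'

Pairing A↔T and G↔C gives GCAGTAGAGTTTCAAAAGATGCCGATCAAACAGTACTGCGCCGCCGGTTACCCAGGCCTCACTTGCGCGGAAAAGTAATACGTGCCTTG, running 3'→5'. Reverse for the 5'→3' convention.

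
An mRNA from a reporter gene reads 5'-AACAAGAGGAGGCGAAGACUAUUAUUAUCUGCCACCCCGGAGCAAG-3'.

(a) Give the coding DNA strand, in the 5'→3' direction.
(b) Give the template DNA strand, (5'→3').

(a) 5'-AACAAGAGGAGGCGAAGACTATTATTATCTGCCACCCCGGAGCAAG-3'
(b) 5′-CTTGCTCCGGGGTGGCAGATAATAATAGTCTTCGCCTCCTCTTGTT-3′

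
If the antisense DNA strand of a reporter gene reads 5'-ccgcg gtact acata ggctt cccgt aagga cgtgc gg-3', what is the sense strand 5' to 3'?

5′-CCGCACGTCCTTACGGGAAGCCTATGTAGTACCGCGG-3′

The coding strand is complementary and antiparallel to the template: take the complement (A↔T, G↔C) and reverse.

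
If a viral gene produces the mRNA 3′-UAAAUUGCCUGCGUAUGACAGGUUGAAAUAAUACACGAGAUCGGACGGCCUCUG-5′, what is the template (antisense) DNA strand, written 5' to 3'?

5'-ATTTAACGGACGCATACTGTCCAACTTTATTATGTGCTCTAGCCTGCCGGAGAC-3'

Written 5'→3' the mRNA is GUCUCCGGCAGGCUAGAGCACAUAAUAAAGUUGGACAGUAUGCGUCCGUUAAAU, so the coding DNA strand is GTCTCCGGCAGGCTAGAGCACATAATAAAGTTGGACAGTATGCGTCCGTTAAAT. The template is its reverse complement.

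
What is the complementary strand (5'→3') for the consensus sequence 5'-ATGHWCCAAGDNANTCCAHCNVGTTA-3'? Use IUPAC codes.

5'-TAACBNGDTGGANTNHCTTGGWDCAT-3'

Standard pairs A↔T, G↔C; ambiguity codes pair W↔W, D↔H, V↔B, N↔N. Complement (TACDWGGTTCHNTNAGGTDGNBCAAT), then reverse for 5'→3'.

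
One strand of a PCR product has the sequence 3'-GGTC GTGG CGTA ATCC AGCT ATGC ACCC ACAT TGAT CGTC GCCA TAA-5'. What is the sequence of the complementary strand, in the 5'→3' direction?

5'-CCAGCACCGCATTAGGTCGATACGTGGGTGTAACTAGCAGCGGTATT-3'

The strand is given 3'→5', so its complement runs 5'→3' in the same left-to-right order: pair each base A↔T, G↔C.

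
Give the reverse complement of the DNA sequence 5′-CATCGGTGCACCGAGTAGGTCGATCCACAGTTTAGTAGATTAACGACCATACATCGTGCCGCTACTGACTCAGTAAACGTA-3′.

Complement each base (A↔T, G↔C): GTAGCCACGTGGCTCATCCAGCTAGGTGTCAAATCATCTAATTGCTGGTATGTAGCACGGCGATGACTGAGTCATTTGCAT. Then reverse.

5'-TACGTTTACTGAGTCAGTAGCGGCACGATGTATGGTCGTTAATCTACTAAACTGTGGATCGACCTACTCGGTGCACCGATG-3'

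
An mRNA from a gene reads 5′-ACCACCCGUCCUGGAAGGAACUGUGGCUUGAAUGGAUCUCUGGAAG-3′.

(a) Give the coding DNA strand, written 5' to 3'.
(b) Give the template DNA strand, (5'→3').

(a) 5'-ACCACCCGTCCTGGAAGGAACTGTGGCTTGAATGGATCTCTGGAAG-3'
(b) 5'-CTTCCAGAGATCCATTCAAGCCACAGTTCCTTCCAGGACGGGTGGT-3'

(a) The coding strand matches the mRNA with U→T.
(b) The template strand is the reverse complement of the coding strand.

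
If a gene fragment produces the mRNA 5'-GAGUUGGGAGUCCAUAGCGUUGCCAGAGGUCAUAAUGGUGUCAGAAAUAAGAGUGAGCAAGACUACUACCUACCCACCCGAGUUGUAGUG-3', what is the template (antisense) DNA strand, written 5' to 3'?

Replace U with T to get the coding DNA strand: GAGTTGGGAGTCCATAGCGTTGCCAGAGGTCATAATGGTGTCAGAAATAAGAGTGAGCAAGACTACTACCTACCCACCCGAGTTGTAGTG. The template strand is its reverse complement (complement CTCAACCCTCAGGTATCGCAACGGTCTCCAGTATTACCACAGTCTTTATTCTCACTCGTTCTGATGATGGATGGGTGGGCTCAACATCAC, then reverse).

5'-CACTACAACTCGGGTGGGTAGGTAGTAGTCTTGCTCACTCTTATTTCTGACACCATTATGACCTCTGGCAACGCTATGGACTCCCAACTC-3'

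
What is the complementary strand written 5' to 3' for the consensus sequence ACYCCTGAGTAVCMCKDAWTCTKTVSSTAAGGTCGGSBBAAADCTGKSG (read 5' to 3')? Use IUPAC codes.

5'-CSMCAGHTTTVVSCCGACCTTASSBAMAGAWTHMGKGBTACTCAGGRGT-3'

Standard pairs A↔T, G↔C; ambiguity codes pair Y↔R, M↔K, W↔W, S↔S, B↔V, D↔H. Complement (TGRGGACTCATBGKGMHTWAGAMABSSATTCCAGCCSVVTTTHGACMSC), then reverse for 5'→3'.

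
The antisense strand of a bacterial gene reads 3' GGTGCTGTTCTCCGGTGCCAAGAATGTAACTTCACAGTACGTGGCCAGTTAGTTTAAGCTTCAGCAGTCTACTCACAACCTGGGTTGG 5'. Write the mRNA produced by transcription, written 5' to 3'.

5′-CCACGACAAGAGGCCACGGUUCUUACAUUGAAGUGUCAUGCACCGGUCAAUCAAAUUCGAAGUCGUCAGAUGAGUGUUGGACCCAACC-3′

Reading the template 3'→5' as shown, RNA polymerase pairs each base (A→U, T→A, G↔C) to build mRNA 5'→3' directly.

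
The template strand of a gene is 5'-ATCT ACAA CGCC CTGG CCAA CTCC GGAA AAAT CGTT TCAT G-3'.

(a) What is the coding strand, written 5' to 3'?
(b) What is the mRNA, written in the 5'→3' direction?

(a) 5′-CATGAAACGATTTTTCCGGAGTTGGCCAGGGCGTTGTAGAT-3′
(b) 5′-CAUGAAACGAUUUUUCCGGAGUUGGCCAGGGCGUUGUAGAU-3′

(a) The coding strand is the reverse complement of the template: complement TAGATGTTGCGGGACCGGTTGAGGCCTTTTTAGCAAAGTAC, then reverse.
(b) mRNA has the coding-strand sequence with T→U.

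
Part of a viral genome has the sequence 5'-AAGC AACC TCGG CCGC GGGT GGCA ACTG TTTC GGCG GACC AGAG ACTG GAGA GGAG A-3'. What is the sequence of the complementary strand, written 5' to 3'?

The complement of AAGCAACCTCGGCCGCGGGTGGCAACTGTTTCGGCGGACCAGAGACTGGAGAGGAGA is TTCGTTGGAGCCGGCGCCCACCGTTGACAAAGCCGCCTGGTCTCTGACCTCTCCTCT (A↔T, G↔C). DNA strands are antiparallel, so the complementary strand runs 3'→5'; reversing gives the 5'→3' form.

5'-TCTCCTCTCCAGTCTCTGGTCCGCCGAAACAGTTGCCACCCGCGGCCGAGGTTGCTT-3'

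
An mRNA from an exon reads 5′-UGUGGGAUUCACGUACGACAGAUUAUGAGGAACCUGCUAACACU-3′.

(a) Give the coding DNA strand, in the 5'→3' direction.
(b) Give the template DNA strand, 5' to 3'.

(a) The coding strand matches the mRNA with U→T.
(b) The template strand is the reverse complement of the coding strand.

(a) 5'-TGTGGGATTCACGTACGACAGATTATGAGGAACCTGCTAACACT-3'
(b) 5′-AGTGTTAGCAGGTTCCTCATAATCTGTCGTACGTGAATCCCACA-3′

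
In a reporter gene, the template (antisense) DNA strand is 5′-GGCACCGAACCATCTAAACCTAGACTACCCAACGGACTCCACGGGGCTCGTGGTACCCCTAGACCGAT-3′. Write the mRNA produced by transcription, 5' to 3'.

RNA polymerase reads the template 3'→5' and synthesizes mRNA 5'→3' by base-pairing (A→U, T→A, G↔C). The complement of the template is CCGTGGCTTGGTAGATTTGGATCTGATGGGTTGCCTGAGGTGCCCCGAGCACCATGGGGATCTGGCTA; antiparallel, so 5'→3' the coding strand is ATCGGTCTAGGGGTACCACGAGCCCCGTGGAGTCCGTTGGGTAGTCTAGGTTTAGATGGTTCGGTGCC. Replace T with U for the mRNA.

5′-AUCGGUCUAGGGGUACCACGAGCCCCGUGGAGUCCGUUGGGUAGUCUAGGUUUAGAUGGUUCGGUGCC-3′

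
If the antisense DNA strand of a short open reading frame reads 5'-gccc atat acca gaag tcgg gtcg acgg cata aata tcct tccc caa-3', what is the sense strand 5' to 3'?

The coding strand is complementary and antiparallel to the template: take the complement (A↔T, G↔C) and reverse.

5'-TTGGGGAAGGATATTTATGCCGTCGACCCGACTTCTGGTATATGGGC-3'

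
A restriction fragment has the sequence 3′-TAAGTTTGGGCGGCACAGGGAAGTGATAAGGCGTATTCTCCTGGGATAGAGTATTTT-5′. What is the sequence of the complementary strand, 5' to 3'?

The strand is given 3'→5', so its complement runs 5'→3' in the same left-to-right order: pair each base A↔T, G↔C.

5′-ATTCAAACCCGCCGTGTCCCTTCACTATTCCGCATAAGAGGACCCTATCTCATAAAA-3′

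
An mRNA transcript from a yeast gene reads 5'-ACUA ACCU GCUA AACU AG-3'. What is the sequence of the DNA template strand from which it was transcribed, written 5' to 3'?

5'-CTAGTTTAGCAGGTTAGT-3'

Replace U with T to get the coding DNA strand: ACTAACCTGCTAAACTAG. The template strand is its reverse complement (complement TGATTGGACGATTTGATC, then reverse).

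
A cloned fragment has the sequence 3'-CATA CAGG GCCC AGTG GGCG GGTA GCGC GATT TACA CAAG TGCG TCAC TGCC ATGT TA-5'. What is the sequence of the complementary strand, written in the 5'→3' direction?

5'-GTATGTCCCGGGTCACCCGCCCATCGCGCTAAATGTGTTCACGCAGTGACGGTACAAT-3'

The strand is given 3'→5', so its complement runs 5'→3' in the same left-to-right order: pair each base A↔T, G↔C.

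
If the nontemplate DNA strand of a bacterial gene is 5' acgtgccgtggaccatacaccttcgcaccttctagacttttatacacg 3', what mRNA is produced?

5'-ACGUGCCGUGGACCAUACACCUUCGCACCUUCUAGACUUUUAUACACG-3'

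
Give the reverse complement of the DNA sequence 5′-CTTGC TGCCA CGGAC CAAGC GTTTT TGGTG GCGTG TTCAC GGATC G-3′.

5'-CGATCCGTGAACACGCCACCAAAAACGCTTGGTCCGTGGCAGCAAG-3'

Complement each base (A↔T, G↔C): GAACGACGGTGCCTGGTTCGCAAAAACCACCGCACAAGTGCCTAGC. Then reverse.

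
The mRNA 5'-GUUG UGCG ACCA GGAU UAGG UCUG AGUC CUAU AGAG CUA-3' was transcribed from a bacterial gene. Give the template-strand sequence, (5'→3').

Replace U with T to get the coding DNA strand: GTTGTGCGACCAGGATTAGGTCTGAGTCCTATAGAGCTA. The template strand is its reverse complement (complement CAACACGCTGGTCCTAATCCAGACTCAGGATATCTCGAT, then reverse).

5'-TAGCTCTATAGGACTCAGACCTAATCCTGGTCGCACAAC-3'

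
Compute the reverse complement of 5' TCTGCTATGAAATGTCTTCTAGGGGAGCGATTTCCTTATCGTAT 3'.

Complement each base (A↔T, G↔C): AGACGATACTTTACAGAAGATCCCCTCGCTAAAGGAATAGCATA. Then reverse.

5'-ATACGATAAGGAAATCGCTCCCCTAGAAGACATTTCATAGCAGA-3'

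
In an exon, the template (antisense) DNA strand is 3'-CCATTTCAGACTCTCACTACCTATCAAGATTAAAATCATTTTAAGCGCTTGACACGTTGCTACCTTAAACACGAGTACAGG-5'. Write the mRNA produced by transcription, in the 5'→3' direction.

Reading the template 3'→5' as shown, RNA polymerase pairs each base (A→U, T→A, G↔C) to build mRNA 5'→3' directly.

5'-GGUAAAGUCUGAGAGUGAUGGAUAGUUCUAAUUUUAGUAAAAUUCGCGAACUGUGCAACGAUGGAAUUUGUGCUCAUGUCC-3'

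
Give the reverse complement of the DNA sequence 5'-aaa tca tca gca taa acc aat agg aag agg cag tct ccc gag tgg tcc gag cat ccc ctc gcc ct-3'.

5′-AGGGCGAGGGGATGCTCGGACCACTCGGGAGACTGCCTCTTCCTATTGGTTTATGCTGATGATTT-3′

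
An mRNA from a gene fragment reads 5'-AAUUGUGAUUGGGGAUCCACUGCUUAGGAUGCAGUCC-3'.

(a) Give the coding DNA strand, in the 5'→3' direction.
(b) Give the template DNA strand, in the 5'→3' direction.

(a) 5′-AATTGTGATTGGGGATCCACTGCTTAGGATGCAGTCC-3′
(b) 5'-GGACTGCATCCTAAGCAGTGGATCCCCAATCACAATT-3'

(a) The coding strand matches the mRNA with U→T.
(b) The template strand is the reverse complement of the coding strand.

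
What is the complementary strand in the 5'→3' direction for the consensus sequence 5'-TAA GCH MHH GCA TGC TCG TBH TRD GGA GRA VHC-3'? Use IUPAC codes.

Standard pairs A↔T, G↔C; ambiguity codes pair R↔Y, M↔K, B↔V, D↔H. Complement (ATTCGDKDDCGTACGAGCAVDAYHCCTCYTBDG), then reverse for 5'→3'.

5'-GDBTYCTCCHYADVACGAGCATGCDDKDGCTTA-3'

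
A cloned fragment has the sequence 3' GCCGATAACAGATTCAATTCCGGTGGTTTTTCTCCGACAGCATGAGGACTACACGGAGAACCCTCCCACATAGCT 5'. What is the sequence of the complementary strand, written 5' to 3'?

5'-CGGCTATTGTCTAAGTTAAGGCCACCAAAAAGAGGCTGTCGTACTCCTGATGTGCCTCTTGGGAGGGTGTATCGA-3'

The strand is given 3'→5', so its complement runs 5'→3' in the same left-to-right order: pair each base A↔T, G↔C.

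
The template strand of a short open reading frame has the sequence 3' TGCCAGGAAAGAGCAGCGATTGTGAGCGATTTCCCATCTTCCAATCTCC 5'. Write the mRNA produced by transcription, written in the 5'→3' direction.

5′-ACGGUCCUUUCUCGUCGCUAACACUCGCUAAAGGGUAGAAGGUUAGAGG-3′

Reading the template 3'→5' as shown, RNA polymerase pairs each base (A→U, T→A, G↔C) to build mRNA 5'→3' directly.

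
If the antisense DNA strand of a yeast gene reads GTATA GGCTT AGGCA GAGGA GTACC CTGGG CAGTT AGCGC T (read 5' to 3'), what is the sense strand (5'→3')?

The coding strand is complementary and antiparallel to the template: take the complement (A↔T, G↔C) and reverse.

5'-AGCGCTAACTGCCCAGGGTACTCCTCTGCCTAAGCCTATAC-3'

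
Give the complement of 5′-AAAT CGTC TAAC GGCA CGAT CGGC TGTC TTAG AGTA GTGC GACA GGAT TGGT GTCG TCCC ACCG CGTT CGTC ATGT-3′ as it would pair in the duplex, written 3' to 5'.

3'-TTTAGCAGATTGCCGTGCTAGCCGACAGAATCTCATCACGCTGTCCTAACCACAGCAGGGTGGCGCAAGCAGTACA-5'

Base-pairing A↔T, G↔C gives the complement. The complementary strand is antiparallel, so paired with a 5'→3' strand it runs 3'→5'.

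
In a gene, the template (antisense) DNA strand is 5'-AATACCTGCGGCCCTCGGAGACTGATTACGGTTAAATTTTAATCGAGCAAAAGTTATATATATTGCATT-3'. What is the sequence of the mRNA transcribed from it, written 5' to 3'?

5'-AAUGCAAUAUAUAUAACUUUUGCUCGAUUAAAAUUUAACCGUAAUCAGUCUCCGAGGGCCGCAGGUAUU-3'

The mRNA has the sequence of the coding strand (reverse complement of the template) with T→U. Reverse complement of AATACCTGCGGCCCTCGGAGACTGATTACGGTTAAATTTTAATCGAGCAAAAGTTATATATATTGCATT is AATGCAATATATATAACTTTTGCTCGATTAAAATTTAACCGTAATCAGTCTCCGAGGGCCGCAGGTATT; then T→U.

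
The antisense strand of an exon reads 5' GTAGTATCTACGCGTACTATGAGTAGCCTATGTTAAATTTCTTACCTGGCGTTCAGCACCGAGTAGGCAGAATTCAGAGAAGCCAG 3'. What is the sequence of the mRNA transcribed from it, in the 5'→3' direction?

5′-CUGGCUUCUCUGAAUUCUGCCUACUCGGUGCUGAACGCCAGGUAAGAAAUUUAACAUAGGCUACUCAUAGUACGCGUAGAUACUAC-3′

RNA polymerase reads the template 3'→5' and synthesizes mRNA 5'→3' by base-pairing (A→U, T→A, G↔C). The complement of the template is CATCATAGATGCGCATGATACTCATCGGATACAATTTAAAGAATGGACCGCAAGTCGTGGCTCATCCGTCTTAAGTCTCTTCGGTC; antiparallel, so 5'→3' the coding strand is CTGGCTTCTCTGAATTCTGCCTACTCGGTGCTGAACGCCAGGTAAGAAATTTAACATAGGCTACTCATAGTACGCGTAGATACTAC. Replace T with U for the mRNA.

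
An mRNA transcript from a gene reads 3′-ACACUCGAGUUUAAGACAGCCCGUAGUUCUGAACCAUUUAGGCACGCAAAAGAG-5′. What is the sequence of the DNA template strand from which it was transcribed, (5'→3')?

5'-TGTGAGCTCAAATTCTGTCGGGCATCAAGACTTGGTAAATCCGTGCGTTTTCTC-3'

Written 5'→3' the mRNA is GAGAAAACGCACGGAUUUACCAAGUCUUGAUGCCCGACAGAAUUUGAGCUCACA, so the coding DNA strand is GAGAAAACGCACGGATTTACCAAGTCTTGATGCCCGACAGAATTTGAGCTCACA. The template is its reverse complement.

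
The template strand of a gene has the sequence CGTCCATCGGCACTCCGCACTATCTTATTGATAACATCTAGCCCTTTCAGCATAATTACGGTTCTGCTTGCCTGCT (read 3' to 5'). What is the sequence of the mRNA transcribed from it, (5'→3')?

5′-GCAGGUAGCCGUGAGGCGUGAUAGAAUAACUAUUGUAGAUCGGGAAAGUCGUAUUAAUGCCAAGACGAACGGACGA-3′

Reading the template 3'→5' as shown, RNA polymerase pairs each base (A→U, T→A, G↔C) to build mRNA 5'→3' directly.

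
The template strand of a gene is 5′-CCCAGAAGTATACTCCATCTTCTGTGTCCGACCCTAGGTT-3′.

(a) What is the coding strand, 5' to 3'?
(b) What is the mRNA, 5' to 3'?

(a) 5'-AACCTAGGGTCGGACACAGAAGATGGAGTATACTTCTGGG-3'
(b) 5'-AACCUAGGGUCGGACACAGAAGAUGGAGUAUACUUCUGGG-3'

(a) The coding strand is the reverse complement of the template: complement GGGTCTTCATATGAGGTAGAAGACACAGGCTGGGATCCAA, then reverse.
(b) mRNA has the coding-strand sequence with T→U.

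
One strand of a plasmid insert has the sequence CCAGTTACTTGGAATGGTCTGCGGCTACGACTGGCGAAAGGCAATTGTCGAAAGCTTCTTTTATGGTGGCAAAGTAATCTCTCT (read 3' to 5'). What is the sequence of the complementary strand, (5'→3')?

5'-GGTCAATGAACCTTACCAGACGCCGATGCTGACCGCTTTCCGTTAACAGCTTTCGAAGAAAATACCACCGTTTCATTAGAGAGA-3'

The strand is given 3'→5', so its complement runs 5'→3' in the same left-to-right order: pair each base A↔T, G↔C.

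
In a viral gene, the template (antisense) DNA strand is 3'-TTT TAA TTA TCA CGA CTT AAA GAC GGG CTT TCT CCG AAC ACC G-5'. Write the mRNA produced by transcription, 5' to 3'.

Reading the template 3'→5' as shown, RNA polymerase pairs each base (A→U, T→A, G↔C) to build mRNA 5'→3' directly.

5'-AAAAUUAAUAGUGCUGAAUUUCUGCCCGAAAGAGGCUUGUGGC-3'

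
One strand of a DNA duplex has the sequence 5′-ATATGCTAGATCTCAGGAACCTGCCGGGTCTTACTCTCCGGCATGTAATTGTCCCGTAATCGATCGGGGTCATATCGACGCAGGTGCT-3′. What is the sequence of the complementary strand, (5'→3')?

The complement of ATATGCTAGATCTCAGGAACCTGCCGGGTCTTACTCTCCGGCATGTAATTGTCCCGTAATCGATCGGGGTCATATCGACGCAGGTGCT is TATACGATCTAGAGTCCTTGGACGGCCCAGAATGAGAGGCCGTACATTAACAGGGCATTAGCTAGCCCCAGTATAGCTGCGTCCACGA (A↔T, G↔C). DNA strands are antiparallel, so the complementary strand runs 3'→5'; reversing gives the 5'→3' form.

5'-AGCACCTGCGTCGATATGACCCCGATCGATTACGGGACAATTACATGCCGGAGAGTAAGACCCGGCAGGTTCCTGAGATCTAGCATAT-3'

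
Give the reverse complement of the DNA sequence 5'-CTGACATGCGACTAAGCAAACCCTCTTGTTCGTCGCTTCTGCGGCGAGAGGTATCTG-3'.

5'-CAGATACCTCTCGCCGCAGAAGCGACGAACAAGAGGGTTTGCTTAGTCGCATGTCAG-3'

Reading the sequence 3'→5' and pairing each base (A↔T, G↔C) gives the reverse complement directly.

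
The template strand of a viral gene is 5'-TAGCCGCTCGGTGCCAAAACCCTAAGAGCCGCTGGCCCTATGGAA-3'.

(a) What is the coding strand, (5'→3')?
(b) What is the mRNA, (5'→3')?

(a) The coding strand is the reverse complement of the template: complement ATCGGCGAGCCACGGTTTTGGGATTCTCGGCGACCGGGATACCTT, then reverse.
(b) mRNA has the coding-strand sequence with T→U.

(a) 5'-TTCCATAGGGCCAGCGGCTCTTAGGGTTTTGGCACCGAGCGGCTA-3'
(b) 5'-UUCCAUAGGGCCAGCGGCUCUUAGGGUUUUGGCACCGAGCGGCUA-3'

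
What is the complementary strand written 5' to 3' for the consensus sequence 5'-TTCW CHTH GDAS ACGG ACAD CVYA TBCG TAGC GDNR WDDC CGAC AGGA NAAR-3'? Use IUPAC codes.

5'-YTTNTCCTGTCGGHHWYNHCGCTACGVATRBGHTGTCCGTSTHCDADGWGAA-3'

Standard pairs A↔T, G↔C; ambiguity codes pair R↔Y, W↔W, S↔S, B↔V, D↔H, N↔N. Complement (AAGWGDADCHTSTGCCTGTHGBRTAVGCATCGCHNYWHHGGCTGTCCTNTTY), then reverse for 5'→3'.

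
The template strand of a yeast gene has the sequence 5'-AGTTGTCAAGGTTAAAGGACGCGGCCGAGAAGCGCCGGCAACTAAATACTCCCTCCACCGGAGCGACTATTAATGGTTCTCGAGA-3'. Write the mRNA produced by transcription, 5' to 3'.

5'-UCUCGAGAACCAUUAAUAGUCGCUCCGGUGGAGGGAGUAUUUAGUUGCCGGCGCUUCUCGGCCGCGUCCUUUAACCUUGACAACU-3'

RNA polymerase reads the template 3'→5' and synthesizes mRNA 5'→3' by base-pairing (A→U, T→A, G↔C). The complement of the template is TCAACAGTTCCAATTTCCTGCGCCGGCTCTTCGCGGCCGTTGATTTATGAGGGAGGTGGCCTCGCTGATAATTACCAAGAGCTCT; antiparallel, so 5'→3' the coding strand is TCTCGAGAACCATTAATAGTCGCTCCGGTGGAGGGAGTATTTAGTTGCCGGCGCTTCTCGGCCGCGTCCTTTAACCTTGACAACT. Replace T with U for the mRNA.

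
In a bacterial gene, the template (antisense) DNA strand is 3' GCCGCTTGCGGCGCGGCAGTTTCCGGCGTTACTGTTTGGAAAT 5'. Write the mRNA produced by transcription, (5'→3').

5′-CGGCGAACGCCGCGCCGUCAAAGGCCGCAAUGACAAACCUUUA-3′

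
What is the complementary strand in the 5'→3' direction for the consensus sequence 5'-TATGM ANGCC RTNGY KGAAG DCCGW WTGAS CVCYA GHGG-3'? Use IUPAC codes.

5'-CCDCTRGBGSTCAWWCGGHCTTCMRCNAYGGCNTKCATA-3'

Standard pairs A↔T, G↔C; ambiguity codes pair R↔Y, M↔K, W↔W, S↔S, D↔H, V↔B, N↔N. Complement (ATACKTNCGGYANCRMCTTCHGGCWWACTSGBGRTCDCC), then reverse for 5'→3'.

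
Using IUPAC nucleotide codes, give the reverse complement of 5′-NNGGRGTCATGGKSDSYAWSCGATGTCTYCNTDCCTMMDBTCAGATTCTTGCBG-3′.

Standard pairs A↔T, G↔C; ambiguity codes pair R↔Y, M↔K, W↔W, S↔S, B↔V, D↔H, N↔N. Complement (NNCCYCAGTACCMSHSRTWSGCTACAGARGNAHGGAKKHVAGTCTAAGAACGVC), then reverse for 5'→3'.

5'-CVGCAAGAATCTGAVHKKAGGHANGRAGACATCGSWTRSHSMCCATGACYCCNN-3'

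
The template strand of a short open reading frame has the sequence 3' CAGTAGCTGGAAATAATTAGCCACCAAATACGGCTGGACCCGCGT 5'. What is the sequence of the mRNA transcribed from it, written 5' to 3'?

5'-GUCAUCGACCUUUAUUAAUCGGUGGUUUAUGCCGACCUGGGCGCA-3'

Reading the template 3'→5' as shown, RNA polymerase pairs each base (A→U, T→A, G↔C) to build mRNA 5'→3' directly.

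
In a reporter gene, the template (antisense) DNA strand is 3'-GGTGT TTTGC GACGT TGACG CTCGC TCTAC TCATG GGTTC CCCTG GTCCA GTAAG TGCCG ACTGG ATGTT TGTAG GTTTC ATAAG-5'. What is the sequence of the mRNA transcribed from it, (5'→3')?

Reading the template 3'→5' as shown, RNA polymerase pairs each base (A→U, T→A, G↔C) to build mRNA 5'→3' directly.

5'-CCACAAAACGCUGCAACUGCGAGCGAGAUGAGUACCCAAGGGGACCAGGUCAUUCACGGCUGACCUACAAACAUCCAAAGUAUUC-3'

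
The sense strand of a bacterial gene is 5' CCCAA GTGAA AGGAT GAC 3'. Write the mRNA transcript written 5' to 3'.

5′-CCCAAGUGAAAGGAUGAC-3′

The mRNA is synthesized from the template strand, so it matches the coding strand with T replaced by U.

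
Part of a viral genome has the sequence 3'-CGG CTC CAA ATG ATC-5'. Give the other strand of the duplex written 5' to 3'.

5'-GCCGAGGTTTACTAG-3'

The strand is given 3'→5', so its complement runs 5'→3' in the same left-to-right order: pair each base A↔T, G↔C.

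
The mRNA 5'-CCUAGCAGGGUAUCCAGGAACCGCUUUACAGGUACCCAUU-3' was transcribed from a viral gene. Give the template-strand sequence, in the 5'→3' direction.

5′-AATGGGTACCTGTAAAGCGGTTCCTGGATACCCTGCTAGG-3′

Replace U with T to get the coding DNA strand: CCTAGCAGGGTATCCAGGAACCGCTTTACAGGTACCCATT. The template strand is its reverse complement (complement GGATCGTCCCATAGGTCCTTGGCGAAATGTCCATGGGTAA, then reverse).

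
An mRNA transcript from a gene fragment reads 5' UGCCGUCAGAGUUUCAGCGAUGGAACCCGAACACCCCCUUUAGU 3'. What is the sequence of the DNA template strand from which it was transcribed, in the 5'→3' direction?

Replace U with T to get the coding DNA strand: TGCCGTCAGAGTTTCAGCGATGGAACCCGAACACCCCCTTTAGT. The template strand is its reverse complement (complement ACGGCAGTCTCAAAGTCGCTACCTTGGGCTTGTGGGGGAAATCA, then reverse).

5'-ACTAAAGGGGGTGTTCGGGTTCCATCGCTGAAACTCTGACGGCA-3'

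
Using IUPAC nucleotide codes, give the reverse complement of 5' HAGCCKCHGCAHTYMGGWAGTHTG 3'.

5'-CADACTWCCKRADTGCDGMGGCTD-3'

Standard pairs A↔T, G↔C; ambiguity codes pair Y↔R, M↔K, W↔W, H↔D. Complement (DTCGGMGDCGTDARKCCWTCADAC), then reverse for 5'→3'.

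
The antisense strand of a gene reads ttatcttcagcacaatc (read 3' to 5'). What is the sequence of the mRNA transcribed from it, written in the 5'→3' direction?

Reading the template 3'→5' as shown, RNA polymerase pairs each base (A→U, T→A, G↔C) to build mRNA 5'→3' directly.

5'-AAUAGAAGUCGUGUUAG-3'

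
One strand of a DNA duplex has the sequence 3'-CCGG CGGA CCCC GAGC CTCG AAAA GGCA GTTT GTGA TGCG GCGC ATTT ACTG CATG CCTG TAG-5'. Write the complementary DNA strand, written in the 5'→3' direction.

5'-GGCCGCCTGGGGCTCGGAGCTTTTCCGTCAAACACTACGCCGCGTAAATGACGTACGGACATC-3'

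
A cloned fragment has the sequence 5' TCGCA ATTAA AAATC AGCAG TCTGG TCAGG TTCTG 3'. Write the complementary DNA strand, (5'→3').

The complement of TCGCAATTAAAAATCAGCAGTCTGGTCAGGTTCTG is AGCGTTAATTTTTAGTCGTCAGACCAGTCCAAGAC (A↔T, G↔C). DNA strands are antiparallel, so the complementary strand runs 3'→5'; reversing gives the 5'→3' form.

5′-CAGAACCTGACCAGACTGCTGATTTTTAATTGCGA-3′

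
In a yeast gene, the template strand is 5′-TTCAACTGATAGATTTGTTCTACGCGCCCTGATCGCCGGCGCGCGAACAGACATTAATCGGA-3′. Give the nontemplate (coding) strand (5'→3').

The coding strand is complementary and antiparallel to the template: take the complement (A↔T, G↔C) and reverse.

5′-TCCGATTAATGTCTGTTCGCGCGCCGGCGATCAGGGCGCGTAGAACAAATCTATCAGTTGAA-3′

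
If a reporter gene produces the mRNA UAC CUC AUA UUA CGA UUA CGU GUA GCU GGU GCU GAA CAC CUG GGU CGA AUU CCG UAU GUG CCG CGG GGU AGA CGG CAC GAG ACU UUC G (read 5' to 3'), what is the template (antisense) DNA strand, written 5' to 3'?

5'-CGAAAGTCTCGTGCCGTCTACCCCGCGGCACATACGGAATTCGACCCAGGTGTTCAGCACCAGCTACACGTAATCGTAATATGAGGTA-3'

Replace U with T to get the coding DNA strand: TACCTCATATTACGATTACGTGTAGCTGGTGCTGAACACCTGGGTCGAATTCCGTATGTGCCGCGGGGTAGACGGCACGAGACTTTCG. The template strand is its reverse complement (complement ATGGAGTATAATGCTAATGCACATCGACCACGACTTGTGGACCCAGCTTAAGGCATACACGGCGCCCCATCTGCCGTGCTCTGAAAGC, then reverse).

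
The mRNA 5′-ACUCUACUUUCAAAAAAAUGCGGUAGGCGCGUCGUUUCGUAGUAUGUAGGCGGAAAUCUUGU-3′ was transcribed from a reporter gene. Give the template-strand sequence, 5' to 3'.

5′-ACAAGATTTCCGCCTACATACTACGAAACGACGCGCCTACCGCATTTTTTTGAAAGTAGAGT-3′

Replace U with T to get the coding DNA strand: ACTCTACTTTCAAAAAAATGCGGTAGGCGCGTCGTTTCGTAGTATGTAGGCGGAAATCTTGT. The template strand is its reverse complement (complement TGAGATGAAAGTTTTTTTACGCCATCCGCGCAGCAAAGCATCATACATCCGCCTTTAGAACA, then reverse).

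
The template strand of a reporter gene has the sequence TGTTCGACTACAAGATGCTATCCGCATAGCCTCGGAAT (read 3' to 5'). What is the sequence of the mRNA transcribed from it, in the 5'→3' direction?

5'-ACAAGCUGAUGUUCUACGAUAGGCGUAUCGGAGCCUUA-3'

Reading the template 3'→5' as shown, RNA polymerase pairs each base (A→U, T→A, G↔C) to build mRNA 5'→3' directly.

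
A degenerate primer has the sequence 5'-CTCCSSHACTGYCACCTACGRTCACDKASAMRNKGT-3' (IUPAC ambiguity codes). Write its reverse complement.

Standard pairs A↔T, G↔C; ambiguity codes pair R↔Y, M↔K, S↔S, D↔H, N↔N. Complement (GAGGSSDTGACRGTGGATGCYAGTGHMTSTKYNMCA), then reverse for 5'→3'.

5'-ACMNYKTSTMHGTGAYCGTAGGTGRCAGTDSSGGAG-3'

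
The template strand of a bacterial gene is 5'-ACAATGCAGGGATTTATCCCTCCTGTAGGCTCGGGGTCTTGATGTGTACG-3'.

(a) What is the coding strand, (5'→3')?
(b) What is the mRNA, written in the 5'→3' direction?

(a) The coding strand is the reverse complement of the template: complement TGTTACGTCCCTAAATAGGGAGGACATCCGAGCCCCAGAACTACACATGC, then reverse.
(b) mRNA has the coding-strand sequence with T→U.

(a) 5'-CGTACACATCAAGACCCCGAGCCTACAGGAGGGATAAATCCCTGCATTGT-3'
(b) 5'-CGUACACAUCAAGACCCCGAGCCUACAGGAGGGAUAAAUCCCUGCAUUGU-3'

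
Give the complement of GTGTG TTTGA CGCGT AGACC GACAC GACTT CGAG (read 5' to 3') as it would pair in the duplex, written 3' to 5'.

Base-pairing A↔T, G↔C gives the complement. The complementary strand is antiparallel, so paired with a 5'→3' strand it runs 3'→5'.

3′-CACACAAACTGCGCATCTGGCTGTGCTGAAGCTC-5′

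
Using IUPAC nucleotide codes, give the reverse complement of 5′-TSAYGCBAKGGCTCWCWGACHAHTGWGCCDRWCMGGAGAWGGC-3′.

Standard pairs A↔T, G↔C; ambiguity codes pair R↔Y, M↔K, W↔W, S↔S, B↔V, D↔H. Complement (ASTRCGVTMCCGAGWGWCTGDTDACWCGGHYWGKCCTCTWCCG), then reverse for 5'→3'.

5'-GCCWTCTCCKGWYHGGCWCADTDGTCWGWGAGCCMTVGCRTSA-3'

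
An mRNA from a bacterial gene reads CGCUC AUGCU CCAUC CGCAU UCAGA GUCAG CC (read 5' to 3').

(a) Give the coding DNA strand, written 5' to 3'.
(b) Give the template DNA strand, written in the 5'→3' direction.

(a) The coding strand matches the mRNA with U→T.
(b) The template strand is the reverse complement of the coding strand.

(a) 5'-CGCTCATGCTCCATCCGCATTCAGAGTCAGCC-3'
(b) 5'-GGCTGACTCTGAATGCGGATGGAGCATGAGCG-3'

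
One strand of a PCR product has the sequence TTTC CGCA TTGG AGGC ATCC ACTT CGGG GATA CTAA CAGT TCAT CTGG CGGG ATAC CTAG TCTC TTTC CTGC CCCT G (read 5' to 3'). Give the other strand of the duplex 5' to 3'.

Pairing A↔T and G↔C gives AAAGGCGTAACCTCCGTAGGTGAAGCCCCTATGATTGTCAAGTAGACCGCCCTATGGATCAGAGAAAGGACGGGGAC, running 3'→5'. Reverse for the 5'→3' convention.

5'-CAGGGGCAGGAAAGAGACTAGGTATCCCGCCAGATGAACTGTTAGTATCCCCGAAGTGGATGCCTCCAATGCGGAAA-3'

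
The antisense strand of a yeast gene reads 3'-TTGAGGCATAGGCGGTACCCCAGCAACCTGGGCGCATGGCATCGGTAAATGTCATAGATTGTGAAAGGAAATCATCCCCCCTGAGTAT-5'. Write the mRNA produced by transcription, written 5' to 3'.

5'-AACUCCGUAUCCGCCAUGGGGUCGUUGGACCCGCGUACCGUAGCCAUUUACAGUAUCUAACACUUUCCUUUAGUAGGGGGGACUCAUA-3'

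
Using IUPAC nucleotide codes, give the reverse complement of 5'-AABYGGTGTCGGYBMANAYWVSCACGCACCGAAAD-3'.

Standard pairs A↔T, G↔C; ambiguity codes pair Y↔R, M↔K, W↔W, S↔S, B↔V, D↔H, N↔N. Complement (TTVRCCACAGCCRVKTNTRWBSGTGCGTGGCTTTH), then reverse for 5'→3'.

5′-HTTTCGGTGCGTGSBWRTNTKVRCCGACACCRVTT-3′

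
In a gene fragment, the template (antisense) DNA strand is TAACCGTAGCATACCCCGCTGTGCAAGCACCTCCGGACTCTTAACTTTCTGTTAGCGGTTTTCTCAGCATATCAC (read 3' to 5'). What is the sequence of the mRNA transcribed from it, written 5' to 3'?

Reading the template 3'→5' as shown, RNA polymerase pairs each base (A→U, T→A, G↔C) to build mRNA 5'→3' directly.

5′-AUUGGCAUCGUAUGGGGCGACACGUUCGUGGAGGCCUGAGAAUUGAAAGACAAUCGCCAAAAGAGUCGUAUAGUG-3′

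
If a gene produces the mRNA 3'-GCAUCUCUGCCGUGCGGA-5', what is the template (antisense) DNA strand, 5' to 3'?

5'-CGTAGAGACGGCACGCCT-3'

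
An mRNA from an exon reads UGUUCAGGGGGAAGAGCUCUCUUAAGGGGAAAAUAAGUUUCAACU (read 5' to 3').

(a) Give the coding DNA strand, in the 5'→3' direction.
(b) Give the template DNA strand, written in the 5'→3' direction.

(a) 5'-TGTTCAGGGGGAAGAGCTCTCTTAAGGGGAAAATAAGTTTCAACT-3'
(b) 5'-AGTTGAAACTTATTTTCCCCTTAAGAGAGCTCTTCCCCCTGAACA-3'

(a) The coding strand matches the mRNA with U→T.
(b) The template strand is the reverse complement of the coding strand.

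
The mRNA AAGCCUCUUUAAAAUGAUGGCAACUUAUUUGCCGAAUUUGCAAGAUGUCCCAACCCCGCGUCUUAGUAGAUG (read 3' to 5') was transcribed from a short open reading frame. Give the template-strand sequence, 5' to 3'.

Written 5'→3' the mRNA is GUAGAUGAUUCUGCGCCCCAACCCUGUAGAACGUUUAAGCCGUUUAUUCAACGGUAGUAAAAUUUCUCCGAA, so the coding DNA strand is GTAGATGATTCTGCGCCCCAACCCTGTAGAACGTTTAAGCCGTTTATTCAACGGTAGTAAAATTTCTCCGAA. The template is its reverse complement.

5'-TTCGGAGAAATTTTACTACCGTTGAATAAACGGCTTAAACGTTCTACAGGGTTGGGGCGCAGAATCATCTAC-3'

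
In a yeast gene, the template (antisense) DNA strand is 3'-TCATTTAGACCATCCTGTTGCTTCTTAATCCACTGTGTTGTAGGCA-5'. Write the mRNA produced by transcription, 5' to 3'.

5'-AGUAAAUCUGGUAGGACAACGAAGAAUUAGGUGACACAACAUCCGU-3'

Reading the template 3'→5' as shown, RNA polymerase pairs each base (A→U, T→A, G↔C) to build mRNA 5'→3' directly.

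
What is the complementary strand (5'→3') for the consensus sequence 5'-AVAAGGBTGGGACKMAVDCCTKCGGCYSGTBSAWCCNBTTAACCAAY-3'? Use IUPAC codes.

5'-RTTGGTTAAVNGGWTSVACSRGCCGMAGGHBTKMGTCCCAVCCTTBT-3'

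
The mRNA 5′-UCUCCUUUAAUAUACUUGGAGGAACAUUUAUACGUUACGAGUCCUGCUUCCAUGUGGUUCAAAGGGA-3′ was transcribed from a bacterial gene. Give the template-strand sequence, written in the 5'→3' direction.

Replace U with T to get the coding DNA strand: TCTCCTTTAATATACTTGGAGGAACATTTATACGTTACGAGTCCTGCTTCCATGTGGTTCAAAGGGA. The template strand is its reverse complement (complement AGAGGAAATTATATGAACCTCCTTGTAAATATGCAATGCTCAGGACGAAGGTACACCAAGTTTCCCT, then reverse).

5′-TCCCTTTGAACCACATGGAAGCAGGACTCGTAACGTATAAATGTTCCTCCAAGTATATTAAAGGAGA-3′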